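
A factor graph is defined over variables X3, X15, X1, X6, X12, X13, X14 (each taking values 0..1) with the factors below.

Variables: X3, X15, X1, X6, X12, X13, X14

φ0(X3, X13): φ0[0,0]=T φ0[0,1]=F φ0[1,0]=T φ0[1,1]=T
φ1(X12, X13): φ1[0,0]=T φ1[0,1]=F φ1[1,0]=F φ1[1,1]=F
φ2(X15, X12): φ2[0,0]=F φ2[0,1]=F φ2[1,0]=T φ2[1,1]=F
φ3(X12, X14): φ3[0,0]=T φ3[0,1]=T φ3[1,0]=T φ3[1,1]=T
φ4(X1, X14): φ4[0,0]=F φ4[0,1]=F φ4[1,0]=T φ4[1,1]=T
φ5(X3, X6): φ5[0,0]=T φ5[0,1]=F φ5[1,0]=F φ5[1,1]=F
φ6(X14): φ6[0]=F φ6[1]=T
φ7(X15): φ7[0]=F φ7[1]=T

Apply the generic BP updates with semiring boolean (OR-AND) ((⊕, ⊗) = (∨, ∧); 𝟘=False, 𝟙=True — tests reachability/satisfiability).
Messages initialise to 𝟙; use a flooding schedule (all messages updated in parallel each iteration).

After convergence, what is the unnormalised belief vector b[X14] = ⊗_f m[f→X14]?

init: all messages = 𝟙 over 2 values
r1 m[φ0→X3] = [T, T]
r1 m[φ0→X13] = [T, T]
r1 m[φ1→X12] = [T, F]
r1 m[φ1→X13] = [T, F]
r1 m[φ2→X15] = [F, T]
r1 m[φ2→X12] = [T, F]
r1 m[φ3→X12] = [T, T]
r1 m[φ3→X14] = [T, T]
r1 m[φ4→X1] = [F, T]
r1 m[φ4→X14] = [T, T]
r1 m[φ5→X3] = [T, F]
r1 m[φ5→X6] = [T, F]
r1 m[φ6→X14] = [F, T]
r1 m[φ7→X15] = [F, T]
r1 m[X3→φ0] = [T, T]
r1 m[X3→φ5] = [T, T]
r1 m[X15→φ2] = [T, T]
r1 m[X15→φ7] = [T, T]
r1 m[X1→φ4] = [T, T]
r1 m[X6→φ5] = [T, T]
r1 m[X12→φ1] = [T, T]
r1 m[X12→φ2] = [T, T]
r1 m[X12→φ3] = [T, T]
r1 m[X13→φ0] = [T, T]
r1 m[X13→φ1] = [T, T]
r1 m[X14→φ3] = [T, T]
r1 m[X14→φ4] = [T, T]
r1 m[X14→φ6] = [T, T]
r2 m[φ0→X3] = [T, T]
r2 m[φ0→X13] = [T, T]
r2 m[φ1→X12] = [T, F]
r2 m[φ1→X13] = [T, F]
r2 m[φ2→X15] = [F, T]
r2 m[φ2→X12] = [T, F]
r2 m[φ3→X12] = [T, T]
r2 m[φ3→X14] = [T, T]
r2 m[φ4→X1] = [F, T]
r2 m[φ4→X14] = [T, T]
r2 m[φ5→X3] = [T, F]
r2 m[φ5→X6] = [T, F]
r2 m[φ6→X14] = [F, T]
r2 m[φ7→X15] = [F, T]
r2 m[X3→φ0] = [T, F]
r2 m[X3→φ5] = [T, T]
r2 m[X15→φ2] = [F, T]
r2 m[X15→φ7] = [F, T]
r2 m[X1→φ4] = [T, T]
r2 m[X6→φ5] = [T, T]
r2 m[X12→φ1] = [T, F]
r2 m[X12→φ2] = [T, F]
r2 m[X12→φ3] = [T, F]
r2 m[X13→φ0] = [T, F]
r2 m[X13→φ1] = [T, T]
r2 m[X14→φ3] = [F, T]
r2 m[X14→φ4] = [F, T]
r2 m[X14→φ6] = [T, T]
r3 m[φ0→X3] = [T, T]
r3 m[φ0→X13] = [T, F]
r3 m[φ1→X12] = [T, F]
r3 m[φ1→X13] = [T, F]
r3 m[φ2→X15] = [F, T]
r3 m[φ2→X12] = [T, F]
r3 m[φ3→X12] = [T, T]
r3 m[φ3→X14] = [T, T]
r3 m[φ4→X1] = [F, T]
r3 m[φ4→X14] = [T, T]
r3 m[φ5→X3] = [T, F]
r3 m[φ5→X6] = [T, F]
r3 m[φ6→X14] = [F, T]
r3 m[φ7→X15] = [F, T]
r3 m[X3→φ0] = [T, F]
r3 m[X3→φ5] = [T, T]
r3 m[X15→φ2] = [F, T]
r3 m[X15→φ7] = [F, T]
r3 m[X1→φ4] = [T, T]
r3 m[X6→φ5] = [T, T]
r3 m[X12→φ1] = [T, F]
r3 m[X12→φ2] = [T, F]
r3 m[X12→φ3] = [T, F]
r3 m[X13→φ0] = [T, F]
r3 m[X13→φ1] = [T, T]
r3 m[X14→φ3] = [F, T]
r3 m[X14→φ4] = [F, T]
r3 m[X14→φ6] = [T, T]
r4 m[φ0→X3] = [T, T]
r4 m[φ0→X13] = [T, F]
r4 m[φ1→X12] = [T, F]
r4 m[φ1→X13] = [T, F]
r4 m[φ2→X15] = [F, T]
r4 m[φ2→X12] = [T, F]
r4 m[φ3→X12] = [T, T]
r4 m[φ3→X14] = [T, T]
r4 m[φ4→X1] = [F, T]
r4 m[φ4→X14] = [T, T]
r4 m[φ5→X3] = [T, F]
r4 m[φ5→X6] = [T, F]
r4 m[φ6→X14] = [F, T]
r4 m[φ7→X15] = [F, T]
r4 m[X3→φ0] = [T, F]
r4 m[X3→φ5] = [T, T]
r4 m[X15→φ2] = [F, T]
r4 m[X15→φ7] = [F, T]
r4 m[X1→φ4] = [T, T]
r4 m[X6→φ5] = [T, T]
r4 m[X12→φ1] = [T, F]
r4 m[X12→φ2] = [T, F]
r4 m[X12→φ3] = [T, F]
r4 m[X13→φ0] = [T, F]
r4 m[X13→φ1] = [T, F]
r4 m[X14→φ3] = [F, T]
r4 m[X14→φ4] = [F, T]
r4 m[X14→φ6] = [T, T]
r5 m[φ0→X3] = [T, T]
r5 m[φ0→X13] = [T, F]
r5 m[φ1→X12] = [T, F]
r5 m[φ1→X13] = [T, F]
r5 m[φ2→X15] = [F, T]
r5 m[φ2→X12] = [T, F]
r5 m[φ3→X12] = [T, T]
r5 m[φ3→X14] = [T, T]
r5 m[φ4→X1] = [F, T]
r5 m[φ4→X14] = [T, T]
r5 m[φ5→X3] = [T, F]
r5 m[φ5→X6] = [T, F]
r5 m[φ6→X14] = [F, T]
r5 m[φ7→X15] = [F, T]
r5 m[X3→φ0] = [T, F]
r5 m[X3→φ5] = [T, T]
r5 m[X15→φ2] = [F, T]
r5 m[X15→φ7] = [F, T]
r5 m[X1→φ4] = [T, T]
r5 m[X6→φ5] = [T, T]
r5 m[X12→φ1] = [T, F]
r5 m[X12→φ2] = [T, F]
r5 m[X12→φ3] = [T, F]
r5 m[X13→φ0] = [T, F]
r5 m[X13→φ1] = [T, F]
r5 m[X14→φ3] = [F, T]
r5 m[X14→φ4] = [F, T]
r5 m[X14→φ6] = [T, T]
fixed point reached at round 5
b[X14] = ⊗ incoming = [F, T]

b[X14] = [F, T]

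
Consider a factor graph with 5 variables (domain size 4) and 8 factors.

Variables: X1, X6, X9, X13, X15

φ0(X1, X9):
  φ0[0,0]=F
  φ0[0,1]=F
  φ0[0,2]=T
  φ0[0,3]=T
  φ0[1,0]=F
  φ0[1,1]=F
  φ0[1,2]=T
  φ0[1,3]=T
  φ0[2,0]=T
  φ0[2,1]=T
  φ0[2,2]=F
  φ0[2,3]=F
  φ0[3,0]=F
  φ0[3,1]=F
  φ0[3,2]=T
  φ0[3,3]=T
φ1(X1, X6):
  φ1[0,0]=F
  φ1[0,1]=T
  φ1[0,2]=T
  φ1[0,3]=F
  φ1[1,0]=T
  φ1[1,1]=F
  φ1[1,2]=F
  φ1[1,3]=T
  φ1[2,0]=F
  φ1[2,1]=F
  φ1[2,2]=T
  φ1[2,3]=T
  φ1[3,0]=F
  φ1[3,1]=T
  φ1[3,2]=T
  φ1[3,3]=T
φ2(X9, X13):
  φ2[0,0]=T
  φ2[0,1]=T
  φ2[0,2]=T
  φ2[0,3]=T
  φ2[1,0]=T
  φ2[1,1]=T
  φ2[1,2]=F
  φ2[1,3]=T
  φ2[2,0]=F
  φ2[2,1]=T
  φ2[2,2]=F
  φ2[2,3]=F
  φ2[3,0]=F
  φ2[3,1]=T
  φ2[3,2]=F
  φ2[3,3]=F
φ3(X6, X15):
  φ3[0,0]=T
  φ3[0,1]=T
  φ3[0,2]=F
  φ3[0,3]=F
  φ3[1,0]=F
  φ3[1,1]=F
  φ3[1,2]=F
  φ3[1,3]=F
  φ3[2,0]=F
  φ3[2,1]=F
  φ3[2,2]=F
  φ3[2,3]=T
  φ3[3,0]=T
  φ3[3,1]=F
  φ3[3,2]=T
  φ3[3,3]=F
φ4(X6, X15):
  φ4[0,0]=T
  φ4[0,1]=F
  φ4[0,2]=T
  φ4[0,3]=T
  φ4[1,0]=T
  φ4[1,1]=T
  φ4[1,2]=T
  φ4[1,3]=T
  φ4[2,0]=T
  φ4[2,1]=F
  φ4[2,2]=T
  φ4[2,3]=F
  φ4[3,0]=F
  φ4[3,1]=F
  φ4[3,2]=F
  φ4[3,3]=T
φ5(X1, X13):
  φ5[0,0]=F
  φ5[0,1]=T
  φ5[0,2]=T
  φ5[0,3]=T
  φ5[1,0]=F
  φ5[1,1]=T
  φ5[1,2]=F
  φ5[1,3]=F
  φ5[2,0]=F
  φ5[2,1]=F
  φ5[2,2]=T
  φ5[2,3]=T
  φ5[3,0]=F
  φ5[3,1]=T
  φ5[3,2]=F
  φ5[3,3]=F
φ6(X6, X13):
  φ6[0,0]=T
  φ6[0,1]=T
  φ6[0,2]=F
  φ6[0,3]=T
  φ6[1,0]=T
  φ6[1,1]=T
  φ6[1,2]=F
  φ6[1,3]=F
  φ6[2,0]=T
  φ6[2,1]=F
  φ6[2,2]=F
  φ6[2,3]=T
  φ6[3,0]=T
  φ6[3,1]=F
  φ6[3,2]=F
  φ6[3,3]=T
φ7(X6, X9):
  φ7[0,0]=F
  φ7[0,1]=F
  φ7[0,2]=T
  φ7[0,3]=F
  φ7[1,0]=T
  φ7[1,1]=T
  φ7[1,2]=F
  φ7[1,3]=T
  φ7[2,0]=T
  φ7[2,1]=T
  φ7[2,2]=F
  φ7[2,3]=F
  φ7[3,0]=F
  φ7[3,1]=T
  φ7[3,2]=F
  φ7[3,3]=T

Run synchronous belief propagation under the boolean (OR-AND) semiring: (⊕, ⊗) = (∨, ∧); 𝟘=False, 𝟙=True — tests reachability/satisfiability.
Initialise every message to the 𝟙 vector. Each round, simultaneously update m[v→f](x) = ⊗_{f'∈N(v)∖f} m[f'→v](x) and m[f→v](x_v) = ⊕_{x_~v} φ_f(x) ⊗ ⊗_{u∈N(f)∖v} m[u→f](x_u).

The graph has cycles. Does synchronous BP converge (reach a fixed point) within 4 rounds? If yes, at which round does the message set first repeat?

NOT CONVERGED within 4 rounds

init: all messages = 𝟙 over 4 values
r1 m[φ0→X1] = [T, T, T, T]
r1 m[φ0→X9] = [T, T, T, T]
r1 m[φ1→X1] = [T, T, T, T]
r1 m[φ1→X6] = [T, T, T, T]
r1 m[φ2→X9] = [T, T, T, T]
r1 m[φ2→X13] = [T, T, T, T]
r1 m[φ3→X6] = [T, F, T, T]
r1 m[φ3→X15] = [T, T, T, T]
r1 m[φ4→X6] = [T, T, T, T]
r1 m[φ4→X15] = [T, T, T, T]
r1 m[φ5→X1] = [T, T, T, T]
r1 m[φ5→X13] = [F, T, T, T]
r1 m[φ6→X6] = [T, T, T, T]
r1 m[φ6→X13] = [T, T, F, T]
r1 m[φ7→X6] = [T, T, T, T]
r1 m[φ7→X9] = [T, T, T, T]
r1 m[X1→φ0] = [T, T, T, T]
r1 m[X1→φ1] = [T, T, T, T]
r1 m[X1→φ5] = [T, T, T, T]
r1 m[X6→φ1] = [T, T, T, T]
r1 m[X6→φ3] = [T, T, T, T]
r1 m[X6→φ4] = [T, T, T, T]
r1 m[X6→φ6] = [T, T, T, T]
r1 m[X6→φ7] = [T, T, T, T]
r1 m[X9→φ0] = [T, T, T, T]
r1 m[X9→φ2] = [T, T, T, T]
r1 m[X9→φ7] = [T, T, T, T]
r1 m[X13→φ2] = [T, T, T, T]
r1 m[X13→φ5] = [T, T, T, T]
r1 m[X13→φ6] = [T, T, T, T]
r1 m[X15→φ3] = [T, T, T, T]
r1 m[X15→φ4] = [T, T, T, T]
r2 m[φ0→X1] = [T, T, T, T]
r2 m[φ0→X9] = [T, T, T, T]
r2 m[φ1→X1] = [T, T, T, T]
r2 m[φ1→X6] = [T, T, T, T]
r2 m[φ2→X9] = [T, T, T, T]
r2 m[φ2→X13] = [T, T, T, T]
r2 m[φ3→X6] = [T, F, T, T]
r2 m[φ3→X15] = [T, T, T, T]
r2 m[φ4→X6] = [T, T, T, T]
r2 m[φ4→X15] = [T, T, T, T]
r2 m[φ5→X1] = [T, T, T, T]
r2 m[φ5→X13] = [F, T, T, T]
r2 m[φ6→X6] = [T, T, T, T]
r2 m[φ6→X13] = [T, T, F, T]
r2 m[φ7→X6] = [T, T, T, T]
r2 m[φ7→X9] = [T, T, T, T]
r2 m[X1→φ0] = [T, T, T, T]
r2 m[X1→φ1] = [T, T, T, T]
r2 m[X1→φ5] = [T, T, T, T]
r2 m[X6→φ1] = [T, F, T, T]
r2 m[X6→φ3] = [T, T, T, T]
r2 m[X6→φ4] = [T, F, T, T]
r2 m[X6→φ6] = [T, F, T, T]
r2 m[X6→φ7] = [T, F, T, T]
r2 m[X9→φ0] = [T, T, T, T]
r2 m[X9→φ2] = [T, T, T, T]
r2 m[X9→φ7] = [T, T, T, T]
r2 m[X13→φ2] = [F, T, F, T]
r2 m[X13→φ5] = [T, T, F, T]
r2 m[X13→φ6] = [F, T, T, T]
r2 m[X15→φ3] = [T, T, T, T]
r2 m[X15→φ4] = [T, T, T, T]
r3 m[φ0→X1] = [T, T, T, T]
r3 m[φ0→X9] = [T, T, T, T]
r3 m[φ1→X1] = [T, T, T, T]
r3 m[φ1→X6] = [T, T, T, T]
r3 m[φ2→X9] = [T, T, T, T]
r3 m[φ2→X13] = [T, T, T, T]
r3 m[φ3→X6] = [T, F, T, T]
r3 m[φ3→X15] = [T, T, T, T]
r3 m[φ4→X6] = [T, T, T, T]
r3 m[φ4→X15] = [T, F, T, T]
r3 m[φ5→X1] = [T, T, T, T]
r3 m[φ5→X13] = [F, T, T, T]
r3 m[φ6→X6] = [T, T, T, T]
r3 m[φ6→X13] = [T, T, F, T]
r3 m[φ7→X6] = [T, T, T, T]
r3 m[φ7→X9] = [T, T, T, T]
r3 m[X1→φ0] = [T, T, T, T]
r3 m[X1→φ1] = [T, T, T, T]
r3 m[X1→φ5] = [T, T, T, T]
r3 m[X6→φ1] = [T, F, T, T]
r3 m[X6→φ3] = [T, T, T, T]
r3 m[X6→φ4] = [T, F, T, T]
r3 m[X6→φ6] = [T, F, T, T]
r3 m[X6→φ7] = [T, F, T, T]
r3 m[X9→φ0] = [T, T, T, T]
r3 m[X9→φ2] = [T, T, T, T]
r3 m[X9→φ7] = [T, T, T, T]
r3 m[X13→φ2] = [F, T, F, T]
r3 m[X13→φ5] = [T, T, F, T]
r3 m[X13→φ6] = [F, T, T, T]
r3 m[X15→φ3] = [T, T, T, T]
r3 m[X15→φ4] = [T, T, T, T]
r4 m[φ0→X1] = [T, T, T, T]
r4 m[φ0→X9] = [T, T, T, T]
r4 m[φ1→X1] = [T, T, T, T]
r4 m[φ1→X6] = [T, T, T, T]
r4 m[φ2→X9] = [T, T, T, T]
r4 m[φ2→X13] = [T, T, T, T]
r4 m[φ3→X6] = [T, F, T, T]
r4 m[φ3→X15] = [T, T, T, T]
r4 m[φ4→X6] = [T, T, T, T]
r4 m[φ4→X15] = [T, F, T, T]
r4 m[φ5→X1] = [T, T, T, T]
r4 m[φ5→X13] = [F, T, T, T]
r4 m[φ6→X6] = [T, T, T, T]
r4 m[φ6→X13] = [T, T, F, T]
r4 m[φ7→X6] = [T, T, T, T]
r4 m[φ7→X9] = [T, T, T, T]
r4 m[X1→φ0] = [T, T, T, T]
r4 m[X1→φ1] = [T, T, T, T]
r4 m[X1→φ5] = [T, T, T, T]
r4 m[X6→φ1] = [T, F, T, T]
r4 m[X6→φ3] = [T, T, T, T]
r4 m[X6→φ4] = [T, F, T, T]
r4 m[X6→φ6] = [T, F, T, T]
r4 m[X6→φ7] = [T, F, T, T]
r4 m[X9→φ0] = [T, T, T, T]
r4 m[X9→φ2] = [T, T, T, T]
r4 m[X9→φ7] = [T, T, T, T]
r4 m[X13→φ2] = [F, T, F, T]
r4 m[X13→φ5] = [T, T, F, T]
r4 m[X13→φ6] = [F, T, T, T]
r4 m[X15→φ3] = [T, F, T, T]
r4 m[X15→φ4] = [T, T, T, T]
no fixed point within 4 rounds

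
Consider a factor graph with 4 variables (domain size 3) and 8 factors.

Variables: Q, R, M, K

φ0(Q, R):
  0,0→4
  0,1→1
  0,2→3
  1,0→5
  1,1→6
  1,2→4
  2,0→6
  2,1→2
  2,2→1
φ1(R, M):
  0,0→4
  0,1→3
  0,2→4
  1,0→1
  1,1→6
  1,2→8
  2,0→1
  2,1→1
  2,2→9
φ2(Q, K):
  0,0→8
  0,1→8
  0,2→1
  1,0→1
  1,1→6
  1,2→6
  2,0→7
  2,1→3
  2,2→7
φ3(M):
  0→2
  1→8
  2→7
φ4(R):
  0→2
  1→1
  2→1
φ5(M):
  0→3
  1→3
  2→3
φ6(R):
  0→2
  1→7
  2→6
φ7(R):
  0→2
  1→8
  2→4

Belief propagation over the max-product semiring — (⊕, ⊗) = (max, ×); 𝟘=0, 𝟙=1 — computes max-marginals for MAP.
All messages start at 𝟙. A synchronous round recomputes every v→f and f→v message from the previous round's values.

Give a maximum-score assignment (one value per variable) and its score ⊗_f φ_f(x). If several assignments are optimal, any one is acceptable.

assignment: (Q=1, R=1, M=2, K=1); score = 338688

init: all messages = 𝟙 over 3 values
r1 m[φ0→Q] = [4, 6, 6]
r1 m[φ0→R] = [6, 6, 4]
r1 m[φ1→R] = [4, 8, 9]
r1 m[φ1→M] = [4, 6, 9]
r1 m[φ2→Q] = [8, 6, 7]
r1 m[φ2→K] = [8, 8, 7]
r1 m[φ3→M] = [2, 8, 7]
r1 m[φ4→R] = [2, 1, 1]
r1 m[φ5→M] = [3, 3, 3]
r1 m[φ6→R] = [2, 7, 6]
r1 m[φ7→R] = [2, 8, 4]
r1 m[Q→φ0] = [1, 1, 1]
r1 m[Q→φ2] = [1, 1, 1]
r1 m[R→φ0] = [1, 1, 1]
r1 m[R→φ1] = [1, 1, 1]
r1 m[R→φ4] = [1, 1, 1]
r1 m[R→φ6] = [1, 1, 1]
r1 m[R→φ7] = [1, 1, 1]
r1 m[M→φ1] = [1, 1, 1]
r1 m[M→φ3] = [1, 1, 1]
r1 m[M→φ5] = [1, 1, 1]
r1 m[K→φ2] = [1, 1, 1]
r2 m[φ0→Q] = [4, 6, 6]
r2 m[φ0→R] = [6, 6, 4]
r2 m[φ1→R] = [4, 8, 9]
r2 m[φ1→M] = [4, 6, 9]
r2 m[φ2→Q] = [8, 6, 7]
r2 m[φ2→K] = [8, 8, 7]
r2 m[φ3→M] = [2, 8, 7]
r2 m[φ4→R] = [2, 1, 1]
r2 m[φ5→M] = [3, 3, 3]
r2 m[φ6→R] = [2, 7, 6]
r2 m[φ7→R] = [2, 8, 4]
r2 m[Q→φ0] = [8, 6, 7]
r2 m[Q→φ2] = [4, 6, 6]
r2 m[R→φ0] = [32, 448, 216]
r2 m[R→φ1] = [48, 336, 96]
r2 m[R→φ4] = [96, 2688, 864]
r2 m[R→φ6] = [96, 384, 144]
r2 m[R→φ7] = [96, 336, 216]
r2 m[M→φ1] = [6, 24, 21]
r2 m[M→φ3] = [12, 18, 27]
r2 m[M→φ5] = [8, 48, 63]
r2 m[K→φ2] = [1, 1, 1]
r3 m[φ0→Q] = [648, 2688, 896]
r3 m[φ0→R] = [42, 36, 24]
r3 m[φ1→R] = [84, 168, 189]
r3 m[φ1→M] = [336, 2016, 2688]
r3 m[φ2→Q] = [8, 6, 7]
r3 m[φ2→K] = [42, 36, 42]
r3 m[φ3→M] = [2, 8, 7]
r3 m[φ4→R] = [2, 1, 1]
r3 m[φ5→M] = [3, 3, 3]
r3 m[φ6→R] = [2, 7, 6]
r3 m[φ7→R] = [2, 8, 4]
r3 m[Q→φ0] = [8, 6, 7]
r3 m[Q→φ2] = [4, 6, 6]
r3 m[R→φ0] = [32, 448, 216]
r3 m[R→φ1] = [48, 336, 96]
r3 m[R→φ4] = [96, 2688, 864]
r3 m[R→φ6] = [96, 384, 144]
r3 m[R→φ7] = [96, 336, 216]
r3 m[M→φ1] = [6, 24, 21]
r3 m[M→φ3] = [12, 18, 27]
r3 m[M→φ5] = [8, 48, 63]
r3 m[K→φ2] = [1, 1, 1]
r4 m[φ0→Q] = [648, 2688, 896]
r4 m[φ0→R] = [42, 36, 24]
r4 m[φ1→R] = [84, 168, 189]
r4 m[φ1→M] = [336, 2016, 2688]
r4 m[φ2→Q] = [8, 6, 7]
r4 m[φ2→K] = [42, 36, 42]
r4 m[φ3→M] = [2, 8, 7]
r4 m[φ4→R] = [2, 1, 1]
r4 m[φ5→M] = [3, 3, 3]
r4 m[φ6→R] = [2, 7, 6]
r4 m[φ7→R] = [2, 8, 4]
r4 m[Q→φ0] = [8, 6, 7]
r4 m[Q→φ2] = [648, 2688, 896]
r4 m[R→φ0] = [672, 9408, 4536]
r4 m[R→φ1] = [336, 2016, 576]
r4 m[R→φ4] = [14112, 338688, 108864]
r4 m[R→φ6] = [14112, 48384, 18144]
r4 m[R→φ7] = [14112, 42336, 27216]
r4 m[M→φ1] = [6, 24, 21]
r4 m[M→φ3] = [1008, 6048, 8064]
r4 m[M→φ5] = [672, 16128, 18816]
r4 m[K→φ2] = [1, 1, 1]
r5 m[φ0→Q] = [13608, 56448, 18816]
r5 m[φ0→R] = [42, 36, 24]
r5 m[φ1→R] = [84, 168, 189]
r5 m[φ1→M] = [2016, 12096, 16128]
r5 m[φ2→Q] = [8, 6, 7]
r5 m[φ2→K] = [6272, 16128, 16128]
r5 m[φ3→M] = [2, 8, 7]
r5 m[φ4→R] = [2, 1, 1]
r5 m[φ5→M] = [3, 3, 3]
r5 m[φ6→R] = [2, 7, 6]
r5 m[φ7→R] = [2, 8, 4]
r5 m[Q→φ0] = [8, 6, 7]
r5 m[Q→φ2] = [648, 2688, 896]
r5 m[R→φ0] = [672, 9408, 4536]
r5 m[R→φ1] = [336, 2016, 576]
r5 m[R→φ4] = [14112, 338688, 108864]
r5 m[R→φ6] = [14112, 48384, 18144]
r5 m[R→φ7] = [14112, 42336, 27216]
r5 m[M→φ1] = [6, 24, 21]
r5 m[M→φ3] = [1008, 6048, 8064]
r5 m[M→φ5] = [672, 16128, 18816]
r5 m[K→φ2] = [1, 1, 1]
r6 m[φ0→Q] = [13608, 56448, 18816]
r6 m[φ0→R] = [42, 36, 24]
r6 m[φ1→R] = [84, 168, 189]
r6 m[φ1→M] = [2016, 12096, 16128]
r6 m[φ2→Q] = [8, 6, 7]
r6 m[φ2→K] = [6272, 16128, 16128]
r6 m[φ3→M] = [2, 8, 7]
r6 m[φ4→R] = [2, 1, 1]
r6 m[φ5→M] = [3, 3, 3]
r6 m[φ6→R] = [2, 7, 6]
r6 m[φ7→R] = [2, 8, 4]
r6 m[Q→φ0] = [8, 6, 7]
r6 m[Q→φ2] = [13608, 56448, 18816]
r6 m[R→φ0] = [672, 9408, 4536]
r6 m[R→φ1] = [336, 2016, 576]
r6 m[R→φ4] = [14112, 338688, 108864]
r6 m[R→φ6] = [14112, 48384, 18144]
r6 m[R→φ7] = [14112, 42336, 27216]
r6 m[M→φ1] = [6, 24, 21]
r6 m[M→φ3] = [6048, 36288, 48384]
r6 m[M→φ5] = [4032, 96768, 112896]
r6 m[K→φ2] = [1, 1, 1]
r7 m[φ0→Q] = [13608, 56448, 18816]
r7 m[φ0→R] = [42, 36, 24]
r7 m[φ1→R] = [84, 168, 189]
r7 m[φ1→M] = [2016, 12096, 16128]
r7 m[φ2→Q] = [8, 6, 7]
r7 m[φ2→K] = [131712, 338688, 338688]
r7 m[φ3→M] = [2, 8, 7]
r7 m[φ4→R] = [2, 1, 1]
r7 m[φ5→M] = [3, 3, 3]
r7 m[φ6→R] = [2, 7, 6]
r7 m[φ7→R] = [2, 8, 4]
r7 m[Q→φ0] = [8, 6, 7]
r7 m[Q→φ2] = [13608, 56448, 18816]
r7 m[R→φ0] = [672, 9408, 4536]
r7 m[R→φ1] = [336, 2016, 576]
r7 m[R→φ4] = [14112, 338688, 108864]
r7 m[R→φ6] = [14112, 48384, 18144]
r7 m[R→φ7] = [14112, 42336, 27216]
r7 m[M→φ1] = [6, 24, 21]
r7 m[M→φ3] = [6048, 36288, 48384]
r7 m[M→φ5] = [4032, 96768, 112896]
r7 m[K→φ2] = [1, 1, 1]
r8 m[φ0→Q] = [13608, 56448, 18816]
r8 m[φ0→R] = [42, 36, 24]
r8 m[φ1→R] = [84, 168, 189]
r8 m[φ1→M] = [2016, 12096, 16128]
r8 m[φ2→Q] = [8, 6, 7]
r8 m[φ2→K] = [131712, 338688, 338688]
r8 m[φ3→M] = [2, 8, 7]
r8 m[φ4→R] = [2, 1, 1]
r8 m[φ5→M] = [3, 3, 3]
r8 m[φ6→R] = [2, 7, 6]
r8 m[φ7→R] = [2, 8, 4]
r8 m[Q→φ0] = [8, 6, 7]
r8 m[Q→φ2] = [13608, 56448, 18816]
r8 m[R→φ0] = [672, 9408, 4536]
r8 m[R→φ1] = [336, 2016, 576]
r8 m[R→φ4] = [14112, 338688, 108864]
r8 m[R→φ6] = [14112, 48384, 18144]
r8 m[R→φ7] = [14112, 42336, 27216]
r8 m[M→φ1] = [6, 24, 21]
r8 m[M→φ3] = [6048, 36288, 48384]
r8 m[M→φ5] = [4032, 96768, 112896]
r8 m[K→φ2] = [1, 1, 1]
fixed point reached at round 8
traceback from Q: (Q=1, R=1, M=2, K=1), score=338688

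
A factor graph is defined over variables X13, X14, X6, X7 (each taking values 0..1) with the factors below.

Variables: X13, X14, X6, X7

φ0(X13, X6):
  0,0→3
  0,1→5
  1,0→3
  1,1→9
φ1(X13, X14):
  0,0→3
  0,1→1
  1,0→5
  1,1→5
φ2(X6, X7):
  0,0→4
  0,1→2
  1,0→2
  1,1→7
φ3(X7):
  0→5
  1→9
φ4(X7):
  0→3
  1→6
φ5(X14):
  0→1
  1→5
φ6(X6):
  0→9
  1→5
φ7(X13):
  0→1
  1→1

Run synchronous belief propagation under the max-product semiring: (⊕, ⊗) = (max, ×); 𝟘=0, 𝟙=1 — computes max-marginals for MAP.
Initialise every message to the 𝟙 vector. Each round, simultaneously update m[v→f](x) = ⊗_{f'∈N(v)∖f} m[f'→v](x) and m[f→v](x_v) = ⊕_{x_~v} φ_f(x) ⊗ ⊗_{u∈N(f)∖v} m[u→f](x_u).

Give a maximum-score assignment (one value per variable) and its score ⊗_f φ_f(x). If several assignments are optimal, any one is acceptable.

assignment: (X13=1, X14=1, X6=1, X7=1); score = 425250

init: all messages = 𝟙 over 2 values
r1 m[φ0→X13] = [5, 9]
r1 m[φ0→X6] = [3, 9]
r1 m[φ1→X13] = [3, 5]
r1 m[φ1→X14] = [5, 5]
r1 m[φ2→X6] = [4, 7]
r1 m[φ2→X7] = [4, 7]
r1 m[φ3→X7] = [5, 9]
r1 m[φ4→X7] = [3, 6]
r1 m[φ5→X14] = [1, 5]
r1 m[φ6→X6] = [9, 5]
r1 m[φ7→X13] = [1, 1]
r1 m[X13→φ0] = [1, 1]
r1 m[X13→φ1] = [1, 1]
r1 m[X13→φ7] = [1, 1]
r1 m[X14→φ1] = [1, 1]
r1 m[X14→φ5] = [1, 1]
r1 m[X6→φ0] = [1, 1]
r1 m[X6→φ2] = [1, 1]
r1 m[X6→φ6] = [1, 1]
r1 m[X7→φ2] = [1, 1]
r1 m[X7→φ3] = [1, 1]
r1 m[X7→φ4] = [1, 1]
r2 m[φ0→X13] = [5, 9]
r2 m[φ0→X6] = [3, 9]
r2 m[φ1→X13] = [3, 5]
r2 m[φ1→X14] = [5, 5]
r2 m[φ2→X6] = [4, 7]
r2 m[φ2→X7] = [4, 7]
r2 m[φ3→X7] = [5, 9]
r2 m[φ4→X7] = [3, 6]
r2 m[φ5→X14] = [1, 5]
r2 m[φ6→X6] = [9, 5]
r2 m[φ7→X13] = [1, 1]
r2 m[X13→φ0] = [3, 5]
r2 m[X13→φ1] = [5, 9]
r2 m[X13→φ7] = [15, 45]
r2 m[X14→φ1] = [1, 5]
r2 m[X14→φ5] = [5, 5]
r2 m[X6→φ0] = [36, 35]
r2 m[X6→φ2] = [27, 45]
r2 m[X6→φ6] = [12, 63]
r2 m[X7→φ2] = [15, 54]
r2 m[X7→φ3] = [12, 42]
r2 m[X7→φ4] = [20, 63]
r3 m[φ0→X13] = [175, 315]
r3 m[φ0→X6] = [15, 45]
r3 m[φ1→X13] = [5, 25]
r3 m[φ1→X14] = [45, 45]
r3 m[φ2→X6] = [108, 378]
r3 m[φ2→X7] = [108, 315]
r3 m[φ3→X7] = [5, 9]
r3 m[φ4→X7] = [3, 6]
r3 m[φ5→X14] = [1, 5]
r3 m[φ6→X6] = [9, 5]
r3 m[φ7→X13] = [1, 1]
r3 m[X13→φ0] = [3, 5]
r3 m[X13→φ1] = [5, 9]
r3 m[X13→φ7] = [15, 45]
r3 m[X14→φ1] = [1, 5]
r3 m[X14→φ5] = [5, 5]
r3 m[X6→φ0] = [36, 35]
r3 m[X6→φ2] = [27, 45]
r3 m[X6→φ6] = [12, 63]
r3 m[X7→φ2] = [15, 54]
r3 m[X7→φ3] = [12, 42]
r3 m[X7→φ4] = [20, 63]
r4 m[φ0→X13] = [175, 315]
r4 m[φ0→X6] = [15, 45]
r4 m[φ1→X13] = [5, 25]
r4 m[φ1→X14] = [45, 45]
r4 m[φ2→X6] = [108, 378]
r4 m[φ2→X7] = [108, 315]
r4 m[φ3→X7] = [5, 9]
r4 m[φ4→X7] = [3, 6]
r4 m[φ5→X14] = [1, 5]
r4 m[φ6→X6] = [9, 5]
r4 m[φ7→X13] = [1, 1]
r4 m[X13→φ0] = [5, 25]
r4 m[X13→φ1] = [175, 315]
r4 m[X13→φ7] = [875, 7875]
r4 m[X14→φ1] = [1, 5]
r4 m[X14→φ5] = [45, 45]
r4 m[X6→φ0] = [972, 1890]
r4 m[X6→φ2] = [135, 225]
r4 m[X6→φ6] = [1620, 17010]
r4 m[X7→φ2] = [15, 54]
r4 m[X7→φ3] = [324, 1890]
r4 m[X7→φ4] = [540, 2835]
r5 m[φ0→X13] = [9450, 17010]
r5 m[φ0→X6] = [75, 225]
r5 m[φ1→X13] = [5, 25]
r5 m[φ1→X14] = [1575, 1575]
r5 m[φ2→X6] = [108, 378]
r5 m[φ2→X7] = [540, 1575]
r5 m[φ3→X7] = [5, 9]
r5 m[φ4→X7] = [3, 6]
r5 m[φ5→X14] = [1, 5]
r5 m[φ6→X6] = [9, 5]
r5 m[φ7→X13] = [1, 1]
r5 m[X13→φ0] = [5, 25]
r5 m[X13→φ1] = [175, 315]
r5 m[X13→φ7] = [875, 7875]
r5 m[X14→φ1] = [1, 5]
r5 m[X14→φ5] = [45, 45]
r5 m[X6→φ0] = [972, 1890]
r5 m[X6→φ2] = [135, 225]
r5 m[X6→φ6] = [1620, 17010]
r5 m[X7→φ2] = [15, 54]
r5 m[X7→φ3] = [324, 1890]
r5 m[X7→φ4] = [540, 2835]
r6 m[φ0→X13] = [9450, 17010]
r6 m[φ0→X6] = [75, 225]
r6 m[φ1→X13] = [5, 25]
r6 m[φ1→X14] = [1575, 1575]
r6 m[φ2→X6] = [108, 378]
r6 m[φ2→X7] = [540, 1575]
r6 m[φ3→X7] = [5, 9]
r6 m[φ4→X7] = [3, 6]
r6 m[φ5→X14] = [1, 5]
r6 m[φ6→X6] = [9, 5]
r6 m[φ7→X13] = [1, 1]
r6 m[X13→φ0] = [5, 25]
r6 m[X13→φ1] = [9450, 17010]
r6 m[X13→φ7] = [47250, 425250]
r6 m[X14→φ1] = [1, 5]
r6 m[X14→φ5] = [1575, 1575]
r6 m[X6→φ0] = [972, 1890]
r6 m[X6→φ2] = [675, 1125]
r6 m[X6→φ6] = [8100, 85050]
r6 m[X7→φ2] = [15, 54]
r6 m[X7→φ3] = [1620, 9450]
r6 m[X7→φ4] = [2700, 14175]
r7 m[φ0→X13] = [9450, 17010]
r7 m[φ0→X6] = [75, 225]
r7 m[φ1→X13] = [5, 25]
r7 m[φ1→X14] = [85050, 85050]
r7 m[φ2→X6] = [108, 378]
r7 m[φ2→X7] = [2700, 7875]
r7 m[φ3→X7] = [5, 9]
r7 m[φ4→X7] = [3, 6]
r7 m[φ5→X14] = [1, 5]
r7 m[φ6→X6] = [9, 5]
r7 m[φ7→X13] = [1, 1]
r7 m[X13→φ0] = [5, 25]
r7 m[X13→φ1] = [9450, 17010]
r7 m[X13→φ7] = [47250, 425250]
r7 m[X14→φ1] = [1, 5]
r7 m[X14→φ5] = [1575, 1575]
r7 m[X6→φ0] = [972, 1890]
r7 m[X6→φ2] = [675, 1125]
r7 m[X6→φ6] = [8100, 85050]
r7 m[X7→φ2] = [15, 54]
r7 m[X7→φ3] = [1620, 9450]
r7 m[X7→φ4] = [2700, 14175]
r8 m[φ0→X13] = [9450, 17010]
r8 m[φ0→X6] = [75, 225]
r8 m[φ1→X13] = [5, 25]
r8 m[φ1→X14] = [85050, 85050]
r8 m[φ2→X6] = [108, 378]
r8 m[φ2→X7] = [2700, 7875]
r8 m[φ3→X7] = [5, 9]
r8 m[φ4→X7] = [3, 6]
r8 m[φ5→X14] = [1, 5]
r8 m[φ6→X6] = [9, 5]
r8 m[φ7→X13] = [1, 1]
r8 m[X13→φ0] = [5, 25]
r8 m[X13→φ1] = [9450, 17010]
r8 m[X13→φ7] = [47250, 425250]
r8 m[X14→φ1] = [1, 5]
r8 m[X14→φ5] = [85050, 85050]
r8 m[X6→φ0] = [972, 1890]
r8 m[X6→φ2] = [675, 1125]
r8 m[X6→φ6] = [8100, 85050]
r8 m[X7→φ2] = [15, 54]
r8 m[X7→φ3] = [8100, 47250]
r8 m[X7→φ4] = [13500, 70875]
r9 m[φ0→X13] = [9450, 17010]
r9 m[φ0→X6] = [75, 225]
r9 m[φ1→X13] = [5, 25]
r9 m[φ1→X14] = [85050, 85050]
r9 m[φ2→X6] = [108, 378]
r9 m[φ2→X7] = [2700, 7875]
r9 m[φ3→X7] = [5, 9]
r9 m[φ4→X7] = [3, 6]
r9 m[φ5→X14] = [1, 5]
r9 m[φ6→X6] = [9, 5]
r9 m[φ7→X13] = [1, 1]
r9 m[X13→φ0] = [5, 25]
r9 m[X13→φ1] = [9450, 17010]
r9 m[X13→φ7] = [47250, 425250]
r9 m[X14→φ1] = [1, 5]
r9 m[X14→φ5] = [85050, 85050]
r9 m[X6→φ0] = [972, 1890]
r9 m[X6→φ2] = [675, 1125]
r9 m[X6→φ6] = [8100, 85050]
r9 m[X7→φ2] = [15, 54]
r9 m[X7→φ3] = [8100, 47250]
r9 m[X7→φ4] = [13500, 70875]
fixed point reached at round 9
traceback from X13: (X13=1, X14=1, X6=1, X7=1), score=425250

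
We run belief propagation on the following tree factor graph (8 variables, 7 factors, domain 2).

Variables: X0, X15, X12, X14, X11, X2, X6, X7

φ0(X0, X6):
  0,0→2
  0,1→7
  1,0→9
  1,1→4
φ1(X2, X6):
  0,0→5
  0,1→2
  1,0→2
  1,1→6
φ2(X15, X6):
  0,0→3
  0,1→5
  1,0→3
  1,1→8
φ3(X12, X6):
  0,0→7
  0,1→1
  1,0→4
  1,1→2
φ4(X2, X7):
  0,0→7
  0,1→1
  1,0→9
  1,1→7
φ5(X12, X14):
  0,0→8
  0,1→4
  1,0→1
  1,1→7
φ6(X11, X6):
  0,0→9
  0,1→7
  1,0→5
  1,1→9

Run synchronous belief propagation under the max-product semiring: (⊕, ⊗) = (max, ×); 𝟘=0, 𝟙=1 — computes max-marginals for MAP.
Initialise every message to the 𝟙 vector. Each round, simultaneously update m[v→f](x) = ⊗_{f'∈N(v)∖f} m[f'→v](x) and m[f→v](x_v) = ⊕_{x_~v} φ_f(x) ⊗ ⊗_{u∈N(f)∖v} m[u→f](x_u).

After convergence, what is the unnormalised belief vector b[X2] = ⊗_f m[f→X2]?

init: all messages = 𝟙 over 2 values
r1 m[φ0→X0] = [7, 9]
r1 m[φ0→X6] = [9, 7]
r1 m[φ1→X2] = [5, 6]
r1 m[φ1→X6] = [5, 6]
r1 m[φ2→X15] = [5, 8]
r1 m[φ2→X6] = [3, 8]
r1 m[φ3→X12] = [7, 4]
r1 m[φ3→X6] = [7, 2]
r1 m[φ4→X2] = [7, 9]
r1 m[φ4→X7] = [9, 7]
r1 m[φ5→X12] = [8, 7]
r1 m[φ5→X14] = [8, 7]
r1 m[φ6→X11] = [9, 9]
r1 m[φ6→X6] = [9, 9]
r1 m[X0→φ0] = [1, 1]
r1 m[X15→φ2] = [1, 1]
r1 m[X12→φ3] = [1, 1]
r1 m[X12→φ5] = [1, 1]
r1 m[X14→φ5] = [1, 1]
r1 m[X11→φ6] = [1, 1]
r1 m[X2→φ1] = [1, 1]
r1 m[X2→φ4] = [1, 1]
r1 m[X6→φ0] = [1, 1]
r1 m[X6→φ1] = [1, 1]
r1 m[X6→φ2] = [1, 1]
r1 m[X6→φ3] = [1, 1]
r1 m[X6→φ6] = [1, 1]
r1 m[X7→φ4] = [1, 1]
r2 m[φ0→X0] = [7, 9]
r2 m[φ0→X6] = [9, 7]
r2 m[φ1→X2] = [5, 6]
r2 m[φ1→X6] = [5, 6]
r2 m[φ2→X15] = [5, 8]
r2 m[φ2→X6] = [3, 8]
r2 m[φ3→X12] = [7, 4]
r2 m[φ3→X6] = [7, 2]
r2 m[φ4→X2] = [7, 9]
r2 m[φ4→X7] = [9, 7]
r2 m[φ5→X12] = [8, 7]
r2 m[φ5→X14] = [8, 7]
r2 m[φ6→X11] = [9, 9]
r2 m[φ6→X6] = [9, 9]
r2 m[X0→φ0] = [1, 1]
r2 m[X15→φ2] = [1, 1]
r2 m[X12→φ3] = [8, 7]
r2 m[X12→φ5] = [7, 4]
r2 m[X14→φ5] = [1, 1]
r2 m[X11→φ6] = [1, 1]
r2 m[X2→φ1] = [7, 9]
r2 m[X2→φ4] = [5, 6]
r2 m[X6→φ0] = [945, 864]
r2 m[X6→φ1] = [1701, 1008]
r2 m[X6→φ2] = [2835, 756]
r2 m[X6→φ3] = [1215, 3024]
r2 m[X6→φ6] = [945, 672]
r2 m[X7→φ4] = [1, 1]
r3 m[φ0→X0] = [6048, 8505]
r3 m[φ0→X6] = [9, 7]
r3 m[φ1→X2] = [8505, 6048]
r3 m[φ1→X6] = [35, 54]
r3 m[φ2→X15] = [8505, 8505]
r3 m[φ2→X6] = [3, 8]
r3 m[φ3→X12] = [8505, 6048]
r3 m[φ3→X6] = [56, 14]
r3 m[φ4→X2] = [7, 9]
r3 m[φ4→X7] = [54, 42]
r3 m[φ5→X12] = [8, 7]
r3 m[φ5→X14] = [56, 28]
r3 m[φ6→X11] = [8505, 6048]
r3 m[φ6→X6] = [9, 9]
r3 m[X0→φ0] = [1, 1]
r3 m[X15→φ2] = [1, 1]
r3 m[X12→φ3] = [8, 7]
r3 m[X12→φ5] = [7, 4]
r3 m[X14→φ5] = [1, 1]
r3 m[X11→φ6] = [1, 1]
r3 m[X2→φ1] = [7, 9]
r3 m[X2→φ4] = [5, 6]
r3 m[X6→φ0] = [945, 864]
r3 m[X6→φ1] = [1701, 1008]
r3 m[X6→φ2] = [2835, 756]
r3 m[X6→φ3] = [1215, 3024]
r3 m[X6→φ6] = [945, 672]
r3 m[X7→φ4] = [1, 1]
r4 m[φ0→X0] = [6048, 8505]
r4 m[φ0→X6] = [9, 7]
r4 m[φ1→X2] = [8505, 6048]
r4 m[φ1→X6] = [35, 54]
r4 m[φ2→X15] = [8505, 8505]
r4 m[φ2→X6] = [3, 8]
r4 m[φ3→X12] = [8505, 6048]
r4 m[φ3→X6] = [56, 14]
r4 m[φ4→X2] = [7, 9]
r4 m[φ4→X7] = [54, 42]
r4 m[φ5→X12] = [8, 7]
r4 m[φ5→X14] = [56, 28]
r4 m[φ6→X11] = [8505, 6048]
r4 m[φ6→X6] = [9, 9]
r4 m[X0→φ0] = [1, 1]
r4 m[X15→φ2] = [1, 1]
r4 m[X12→φ3] = [8, 7]
r4 m[X12→φ5] = [8505, 6048]
r4 m[X14→φ5] = [1, 1]
r4 m[X11→φ6] = [1, 1]
r4 m[X2→φ1] = [7, 9]
r4 m[X2→φ4] = [8505, 6048]
r4 m[X6→φ0] = [52920, 54432]
r4 m[X6→φ1] = [13608, 7056]
r4 m[X6→φ2] = [158760, 47628]
r4 m[X6→φ3] = [8505, 27216]
r4 m[X6→φ6] = [52920, 42336]
r4 m[X7→φ4] = [1, 1]
r5 m[φ0→X0] = [381024, 476280]
r5 m[φ0→X6] = [9, 7]
r5 m[φ1→X2] = [68040, 42336]
r5 m[φ1→X6] = [35, 54]
r5 m[φ2→X15] = [476280, 476280]
r5 m[φ2→X6] = [3, 8]
r5 m[φ3→X12] = [59535, 54432]
r5 m[φ3→X6] = [56, 14]
r5 m[φ4→X2] = [7, 9]
r5 m[φ4→X7] = [59535, 42336]
r5 m[φ5→X12] = [8, 7]
r5 m[φ5→X14] = [68040, 42336]
r5 m[φ6→X11] = [476280, 381024]
r5 m[φ6→X6] = [9, 9]
r5 m[X0→φ0] = [1, 1]
r5 m[X15→φ2] = [1, 1]
r5 m[X12→φ3] = [8, 7]
r5 m[X12→φ5] = [8505, 6048]
r5 m[X14→φ5] = [1, 1]
r5 m[X11→φ6] = [1, 1]
r5 m[X2→φ1] = [7, 9]
r5 m[X2→φ4] = [8505, 6048]
r5 m[X6→φ0] = [52920, 54432]
r5 m[X6→φ1] = [13608, 7056]
r5 m[X6→φ2] = [158760, 47628]
r5 m[X6→φ3] = [8505, 27216]
r5 m[X6→φ6] = [52920, 42336]
r5 m[X7→φ4] = [1, 1]
r6 m[φ0→X0] = [381024, 476280]
r6 m[φ0→X6] = [9, 7]
r6 m[φ1→X2] = [68040, 42336]
r6 m[φ1→X6] = [35, 54]
r6 m[φ2→X15] = [476280, 476280]
r6 m[φ2→X6] = [3, 8]
r6 m[φ3→X12] = [59535, 54432]
r6 m[φ3→X6] = [56, 14]
r6 m[φ4→X2] = [7, 9]
r6 m[φ4→X7] = [59535, 42336]
r6 m[φ5→X12] = [8, 7]
r6 m[φ5→X14] = [68040, 42336]
r6 m[φ6→X11] = [476280, 381024]
r6 m[φ6→X6] = [9, 9]
r6 m[X0→φ0] = [1, 1]
r6 m[X15→φ2] = [1, 1]
r6 m[X12→φ3] = [8, 7]
r6 m[X12→φ5] = [59535, 54432]
r6 m[X14→φ5] = [1, 1]
r6 m[X11→φ6] = [1, 1]
r6 m[X2→φ1] = [7, 9]
r6 m[X2→φ4] = [68040, 42336]
r6 m[X6→φ0] = [52920, 54432]
r6 m[X6→φ1] = [13608, 7056]
r6 m[X6→φ2] = [158760, 47628]
r6 m[X6→φ3] = [8505, 27216]
r6 m[X6→φ6] = [52920, 42336]
r6 m[X7→φ4] = [1, 1]
r7 m[φ0→X0] = [381024, 476280]
r7 m[φ0→X6] = [9, 7]
r7 m[φ1→X2] = [68040, 42336]
r7 m[φ1→X6] = [35, 54]
r7 m[φ2→X15] = [476280, 476280]
r7 m[φ2→X6] = [3, 8]
r7 m[φ3→X12] = [59535, 54432]
r7 m[φ3→X6] = [56, 14]
r7 m[φ4→X2] = [7, 9]
r7 m[φ4→X7] = [476280, 296352]
r7 m[φ5→X12] = [8, 7]
r7 m[φ5→X14] = [476280, 381024]
r7 m[φ6→X11] = [476280, 381024]
r7 m[φ6→X6] = [9, 9]
r7 m[X0→φ0] = [1, 1]
r7 m[X15→φ2] = [1, 1]
r7 m[X12→φ3] = [8, 7]
r7 m[X12→φ5] = [59535, 54432]
r7 m[X14→φ5] = [1, 1]
r7 m[X11→φ6] = [1, 1]
r7 m[X2→φ1] = [7, 9]
r7 m[X2→φ4] = [68040, 42336]
r7 m[X6→φ0] = [52920, 54432]
r7 m[X6→φ1] = [13608, 7056]
r7 m[X6→φ2] = [158760, 47628]
r7 m[X6→φ3] = [8505, 27216]
r7 m[X6→φ6] = [52920, 42336]
r7 m[X7→φ4] = [1, 1]
r8 m[φ0→X0] = [381024, 476280]
r8 m[φ0→X6] = [9, 7]
r8 m[φ1→X2] = [68040, 42336]
r8 m[φ1→X6] = [35, 54]
r8 m[φ2→X15] = [476280, 476280]
r8 m[φ2→X6] = [3, 8]
r8 m[φ3→X12] = [59535, 54432]
r8 m[φ3→X6] = [56, 14]
r8 m[φ4→X2] = [7, 9]
r8 m[φ4→X7] = [476280, 296352]
r8 m[φ5→X12] = [8, 7]
r8 m[φ5→X14] = [476280, 381024]
r8 m[φ6→X11] = [476280, 381024]
r8 m[φ6→X6] = [9, 9]
r8 m[X0→φ0] = [1, 1]
r8 m[X15→φ2] = [1, 1]
r8 m[X12→φ3] = [8, 7]
r8 m[X12→φ5] = [59535, 54432]
r8 m[X14→φ5] = [1, 1]
r8 m[X11→φ6] = [1, 1]
r8 m[X2→φ1] = [7, 9]
r8 m[X2→φ4] = [68040, 42336]
r8 m[X6→φ0] = [52920, 54432]
r8 m[X6→φ1] = [13608, 7056]
r8 m[X6→φ2] = [158760, 47628]
r8 m[X6→φ3] = [8505, 27216]
r8 m[X6→φ6] = [52920, 42336]
r8 m[X7→φ4] = [1, 1]
fixed point reached at round 8
b[X2] = ⊗ incoming = [476280, 381024]

b[X2] = [476280, 381024]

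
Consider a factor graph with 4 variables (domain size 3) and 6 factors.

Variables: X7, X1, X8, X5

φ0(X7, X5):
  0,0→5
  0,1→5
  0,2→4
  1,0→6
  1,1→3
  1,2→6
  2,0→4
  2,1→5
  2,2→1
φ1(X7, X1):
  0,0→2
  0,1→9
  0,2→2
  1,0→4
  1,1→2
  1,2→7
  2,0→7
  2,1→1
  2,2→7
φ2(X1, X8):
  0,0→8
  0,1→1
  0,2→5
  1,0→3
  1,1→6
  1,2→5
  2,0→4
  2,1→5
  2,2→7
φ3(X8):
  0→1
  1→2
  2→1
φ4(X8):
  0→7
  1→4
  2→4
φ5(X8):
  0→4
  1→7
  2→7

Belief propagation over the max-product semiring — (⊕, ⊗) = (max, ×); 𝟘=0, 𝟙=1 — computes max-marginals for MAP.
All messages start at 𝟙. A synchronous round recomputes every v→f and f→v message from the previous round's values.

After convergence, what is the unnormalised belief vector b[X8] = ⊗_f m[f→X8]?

b[X8] = [7840, 15120, 8232]

init: all messages = 𝟙 over 3 values
r1 m[φ0→X7] = [5, 6, 5]
r1 m[φ0→X5] = [6, 5, 6]
r1 m[φ1→X7] = [9, 7, 7]
r1 m[φ1→X1] = [7, 9, 7]
r1 m[φ2→X1] = [8, 6, 7]
r1 m[φ2→X8] = [8, 6, 7]
r1 m[φ3→X8] = [1, 2, 1]
r1 m[φ4→X8] = [7, 4, 4]
r1 m[φ5→X8] = [4, 7, 7]
r1 m[X7→φ0] = [1, 1, 1]
r1 m[X7→φ1] = [1, 1, 1]
r1 m[X1→φ1] = [1, 1, 1]
r1 m[X1→φ2] = [1, 1, 1]
r1 m[X8→φ2] = [1, 1, 1]
r1 m[X8→φ3] = [1, 1, 1]
r1 m[X8→φ4] = [1, 1, 1]
r1 m[X8→φ5] = [1, 1, 1]
r1 m[X5→φ0] = [1, 1, 1]
r2 m[φ0→X7] = [5, 6, 5]
r2 m[φ0→X5] = [6, 5, 6]
r2 m[φ1→X7] = [9, 7, 7]
r2 m[φ1→X1] = [7, 9, 7]
r2 m[φ2→X1] = [8, 6, 7]
r2 m[φ2→X8] = [8, 6, 7]
r2 m[φ3→X8] = [1, 2, 1]
r2 m[φ4→X8] = [7, 4, 4]
r2 m[φ5→X8] = [4, 7, 7]
r2 m[X7→φ0] = [9, 7, 7]
r2 m[X7→φ1] = [5, 6, 5]
r2 m[X1→φ1] = [8, 6, 7]
r2 m[X1→φ2] = [7, 9, 7]
r2 m[X8→φ2] = [28, 56, 28]
r2 m[X8→φ3] = [224, 168, 196]
r2 m[X8→φ4] = [32, 84, 49]
r2 m[X8→φ5] = [56, 48, 28]
r2 m[X5→φ0] = [1, 1, 1]
r3 m[φ0→X7] = [5, 6, 5]
r3 m[φ0→X5] = [45, 45, 42]
r3 m[φ1→X7] = [54, 49, 56]
r3 m[φ1→X1] = [35, 45, 42]
r3 m[φ2→X1] = [224, 336, 280]
r3 m[φ2→X8] = [56, 54, 49]
r3 m[φ3→X8] = [1, 2, 1]
r3 m[φ4→X8] = [7, 4, 4]
r3 m[φ5→X8] = [4, 7, 7]
r3 m[X7→φ0] = [9, 7, 7]
r3 m[X7→φ1] = [5, 6, 5]
r3 m[X1→φ1] = [8, 6, 7]
r3 m[X1→φ2] = [7, 9, 7]
r3 m[X8→φ2] = [28, 56, 28]
r3 m[X8→φ3] = [224, 168, 196]
r3 m[X8→φ4] = [32, 84, 49]
r3 m[X8→φ5] = [56, 48, 28]
r3 m[X5→φ0] = [1, 1, 1]
r4 m[φ0→X7] = [5, 6, 5]
r4 m[φ0→X5] = [45, 45, 42]
r4 m[φ1→X7] = [54, 49, 56]
r4 m[φ1→X1] = [35, 45, 42]
r4 m[φ2→X1] = [224, 336, 280]
r4 m[φ2→X8] = [56, 54, 49]
r4 m[φ3→X8] = [1, 2, 1]
r4 m[φ4→X8] = [7, 4, 4]
r4 m[φ5→X8] = [4, 7, 7]
r4 m[X7→φ0] = [54, 49, 56]
r4 m[X7→φ1] = [5, 6, 5]
r4 m[X1→φ1] = [224, 336, 280]
r4 m[X1→φ2] = [35, 45, 42]
r4 m[X8→φ2] = [28, 56, 28]
r4 m[X8→φ3] = [1568, 1512, 1372]
r4 m[X8→φ4] = [224, 756, 343]
r4 m[X8→φ5] = [392, 432, 196]
r4 m[X5→φ0] = [1, 1, 1]
r5 m[φ0→X7] = [5, 6, 5]
r5 m[φ0→X5] = [294, 280, 294]
r5 m[φ1→X7] = [3024, 1960, 1960]
r5 m[φ1→X1] = [35, 45, 42]
r5 m[φ2→X1] = [224, 336, 280]
r5 m[φ2→X8] = [280, 270, 294]
r5 m[φ3→X8] = [1, 2, 1]
r5 m[φ4→X8] = [7, 4, 4]
r5 m[φ5→X8] = [4, 7, 7]
r5 m[X7→φ0] = [54, 49, 56]
r5 m[X7→φ1] = [5, 6, 5]
r5 m[X1→φ1] = [224, 336, 280]
r5 m[X1→φ2] = [35, 45, 42]
r5 m[X8→φ2] = [28, 56, 28]
r5 m[X8→φ3] = [1568, 1512, 1372]
r5 m[X8→φ4] = [224, 756, 343]
r5 m[X8→φ5] = [392, 432, 196]
r5 m[X5→φ0] = [1, 1, 1]
r6 m[φ0→X7] = [5, 6, 5]
r6 m[φ0→X5] = [294, 280, 294]
r6 m[φ1→X7] = [3024, 1960, 1960]
r6 m[φ1→X1] = [35, 45, 42]
r6 m[φ2→X1] = [224, 336, 280]
r6 m[φ2→X8] = [280, 270, 294]
r6 m[φ3→X8] = [1, 2, 1]
r6 m[φ4→X8] = [7, 4, 4]
r6 m[φ5→X8] = [4, 7, 7]
r6 m[X7→φ0] = [3024, 1960, 1960]
r6 m[X7→φ1] = [5, 6, 5]
r6 m[X1→φ1] = [224, 336, 280]
r6 m[X1→φ2] = [35, 45, 42]
r6 m[X8→φ2] = [28, 56, 28]
r6 m[X8→φ3] = [7840, 7560, 8232]
r6 m[X8→φ4] = [1120, 3780, 2058]
r6 m[X8→φ5] = [1960, 2160, 1176]
r6 m[X5→φ0] = [1, 1, 1]
r7 m[φ0→X7] = [5, 6, 5]
r7 m[φ0→X5] = [15120, 15120, 12096]
r7 m[φ1→X7] = [3024, 1960, 1960]
r7 m[φ1→X1] = [35, 45, 42]
r7 m[φ2→X1] = [224, 336, 280]
r7 m[φ2→X8] = [280, 270, 294]
r7 m[φ3→X8] = [1, 2, 1]
r7 m[φ4→X8] = [7, 4, 4]
r7 m[φ5→X8] = [4, 7, 7]
r7 m[X7→φ0] = [3024, 1960, 1960]
r7 m[X7→φ1] = [5, 6, 5]
r7 m[X1→φ1] = [224, 336, 280]
r7 m[X1→φ2] = [35, 45, 42]
r7 m[X8→φ2] = [28, 56, 28]
r7 m[X8→φ3] = [7840, 7560, 8232]
r7 m[X8→φ4] = [1120, 3780, 2058]
r7 m[X8→φ5] = [1960, 2160, 1176]
r7 m[X5→φ0] = [1, 1, 1]
r8 m[φ0→X7] = [5, 6, 5]
r8 m[φ0→X5] = [15120, 15120, 12096]
r8 m[φ1→X7] = [3024, 1960, 1960]
r8 m[φ1→X1] = [35, 45, 42]
r8 m[φ2→X1] = [224, 336, 280]
r8 m[φ2→X8] = [280, 270, 294]
r8 m[φ3→X8] = [1, 2, 1]
r8 m[φ4→X8] = [7, 4, 4]
r8 m[φ5→X8] = [4, 7, 7]
r8 m[X7→φ0] = [3024, 1960, 1960]
r8 m[X7→φ1] = [5, 6, 5]
r8 m[X1→φ1] = [224, 336, 280]
r8 m[X1→φ2] = [35, 45, 42]
r8 m[X8→φ2] = [28, 56, 28]
r8 m[X8→φ3] = [7840, 7560, 8232]
r8 m[X8→φ4] = [1120, 3780, 2058]
r8 m[X8→φ5] = [1960, 2160, 1176]
r8 m[X5→φ0] = [1, 1, 1]
fixed point reached at round 8
b[X8] = ⊗ incoming = [7840, 15120, 8232]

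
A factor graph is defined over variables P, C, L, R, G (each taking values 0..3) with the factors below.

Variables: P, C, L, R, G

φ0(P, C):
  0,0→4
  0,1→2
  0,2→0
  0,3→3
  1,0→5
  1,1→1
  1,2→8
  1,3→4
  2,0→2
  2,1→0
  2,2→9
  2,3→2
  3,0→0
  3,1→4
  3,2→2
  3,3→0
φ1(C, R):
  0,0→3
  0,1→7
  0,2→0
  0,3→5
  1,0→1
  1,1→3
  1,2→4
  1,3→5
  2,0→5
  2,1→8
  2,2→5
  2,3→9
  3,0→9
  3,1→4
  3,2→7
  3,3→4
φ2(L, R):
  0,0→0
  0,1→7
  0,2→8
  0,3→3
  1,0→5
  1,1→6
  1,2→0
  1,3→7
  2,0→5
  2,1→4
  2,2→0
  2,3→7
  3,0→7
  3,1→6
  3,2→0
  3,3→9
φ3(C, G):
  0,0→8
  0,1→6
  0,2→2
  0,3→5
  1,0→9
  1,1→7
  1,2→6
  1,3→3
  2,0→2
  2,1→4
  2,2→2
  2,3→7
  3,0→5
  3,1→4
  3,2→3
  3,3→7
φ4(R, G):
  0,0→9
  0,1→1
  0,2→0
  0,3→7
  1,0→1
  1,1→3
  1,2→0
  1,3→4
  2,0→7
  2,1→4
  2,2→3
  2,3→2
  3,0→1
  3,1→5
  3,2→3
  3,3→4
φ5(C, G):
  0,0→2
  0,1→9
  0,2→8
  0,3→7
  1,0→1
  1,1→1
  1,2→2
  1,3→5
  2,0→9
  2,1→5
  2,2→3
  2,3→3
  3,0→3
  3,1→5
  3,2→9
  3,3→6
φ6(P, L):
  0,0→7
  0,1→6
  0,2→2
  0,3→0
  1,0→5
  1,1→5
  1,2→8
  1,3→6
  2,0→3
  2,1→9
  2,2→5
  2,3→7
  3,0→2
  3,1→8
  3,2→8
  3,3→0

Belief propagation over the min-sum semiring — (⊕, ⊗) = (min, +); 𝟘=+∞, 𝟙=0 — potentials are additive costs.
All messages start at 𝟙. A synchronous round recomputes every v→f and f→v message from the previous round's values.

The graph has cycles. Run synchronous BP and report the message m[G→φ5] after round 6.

init: all messages = 𝟙 over 4 values
r1 m[φ0→P] = [0, 1, 0, 0]
r1 m[φ0→C] = [0, 0, 0, 0]
r1 m[φ1→C] = [0, 1, 5, 4]
r1 m[φ1→R] = [1, 3, 0, 4]
r1 m[φ2→L] = [0, 0, 0, 0]
r1 m[φ2→R] = [0, 4, 0, 3]
r1 m[φ3→C] = [2, 3, 2, 3]
r1 m[φ3→G] = [2, 4, 2, 3]
r1 m[φ4→R] = [0, 0, 2, 1]
r1 m[φ4→G] = [1, 1, 0, 2]
r1 m[φ5→C] = [2, 1, 3, 3]
r1 m[φ5→G] = [1, 1, 2, 3]
r1 m[φ6→P] = [0, 5, 3, 0]
r1 m[φ6→L] = [2, 5, 2, 0]
r1 m[P→φ0] = [0, 0, 0, 0]
r1 m[P→φ6] = [0, 0, 0, 0]
r1 m[C→φ0] = [0, 0, 0, 0]
r1 m[C→φ1] = [0, 0, 0, 0]
r1 m[C→φ3] = [0, 0, 0, 0]
r1 m[C→φ5] = [0, 0, 0, 0]
r1 m[L→φ2] = [0, 0, 0, 0]
r1 m[L→φ6] = [0, 0, 0, 0]
r1 m[R→φ1] = [0, 0, 0, 0]
r1 m[R→φ2] = [0, 0, 0, 0]
r1 m[R→φ4] = [0, 0, 0, 0]
r1 m[G→φ3] = [0, 0, 0, 0]
r1 m[G→φ4] = [0, 0, 0, 0]
r1 m[G→φ5] = [0, 0, 0, 0]
r2 m[φ0→P] = [0, 1, 0, 0]
r2 m[φ0→C] = [0, 0, 0, 0]
r2 m[φ1→C] = [0, 1, 5, 4]
r2 m[φ1→R] = [1, 3, 0, 4]
r2 m[φ2→L] = [0, 0, 0, 0]
r2 m[φ2→R] = [0, 4, 0, 3]
r2 m[φ3→C] = [2, 3, 2, 3]
r2 m[φ3→G] = [2, 4, 2, 3]
r2 m[φ4→R] = [0, 0, 2, 1]
r2 m[φ4→G] = [1, 1, 0, 2]
r2 m[φ5→C] = [2, 1, 3, 3]
r2 m[φ5→G] = [1, 1, 2, 3]
r2 m[φ6→P] = [0, 5, 3, 0]
r2 m[φ6→L] = [2, 5, 2, 0]
r2 m[P→φ0] = [0, 5, 3, 0]
r2 m[P→φ6] = [0, 1, 0, 0]
r2 m[C→φ0] = [4, 5, 10, 10]
r2 m[C→φ1] = [4, 4, 5, 6]
r2 m[C→φ3] = [2, 2, 8, 7]
r2 m[C→φ5] = [2, 4, 7, 7]
r2 m[L→φ2] = [2, 5, 2, 0]
r2 m[L→φ6] = [0, 0, 0, 0]
r2 m[R→φ1] = [0, 4, 2, 4]
r2 m[R→φ2] = [1, 3, 2, 5]
r2 m[R→φ4] = [1, 7, 0, 7]
r2 m[G→φ3] = [2, 2, 2, 5]
r2 m[G→φ4] = [3, 5, 4, 6]
r2 m[G→φ5] = [3, 5, 2, 5]
r3 m[φ0→P] = [7, 6, 5, 4]
r3 m[φ0→C] = [0, 2, 0, 0]
r3 m[φ1→C] = [2, 1, 5, 8]
r3 m[φ1→R] = [5, 7, 4, 9]
r3 m[φ2→L] = [1, 2, 2, 2]
r3 m[φ2→R] = [2, 6, 0, 5]
r3 m[φ3→C] = [4, 8, 4, 5]
r3 m[φ3→G] = [10, 8, 4, 5]
r3 m[φ4→R] = [4, 4, 7, 4]
r3 m[φ4→G] = [7, 2, 1, 2]
r3 m[φ5→C] = [5, 4, 5, 6]
r3 m[φ5→G] = [4, 5, 6, 9]
r3 m[φ6→P] = [0, 5, 3, 0]
r3 m[φ6→L] = [2, 6, 2, 0]
r3 m[P→φ0] = [0, 5, 3, 0]
r3 m[P→φ6] = [0, 1, 0, 0]
r3 m[C→φ0] = [4, 5, 10, 10]
r3 m[C→φ1] = [4, 4, 5, 6]
r3 m[C→φ3] = [2, 2, 8, 7]
r3 m[C→φ5] = [2, 4, 7, 7]
r3 m[L→φ2] = [2, 5, 2, 0]
r3 m[L→φ6] = [0, 0, 0, 0]
r3 m[R→φ1] = [0, 4, 2, 4]
r3 m[R→φ2] = [1, 3, 2, 5]
r3 m[R→φ4] = [1, 7, 0, 7]
r3 m[G→φ3] = [2, 2, 2, 5]
r3 m[G→φ4] = [3, 5, 4, 6]
r3 m[G→φ5] = [3, 5, 2, 5]
r4 m[φ0→P] = [7, 6, 5, 4]
r4 m[φ0→C] = [0, 2, 0, 0]
r4 m[φ1→C] = [2, 1, 5, 8]
r4 m[φ1→R] = [5, 7, 4, 9]
r4 m[φ2→L] = [1, 2, 2, 2]
r4 m[φ2→R] = [2, 6, 0, 5]
r4 m[φ3→C] = [4, 8, 4, 5]
r4 m[φ3→G] = [10, 8, 4, 5]
r4 m[φ4→R] = [4, 4, 7, 4]
r4 m[φ4→G] = [7, 2, 1, 2]
r4 m[φ5→C] = [5, 4, 5, 6]
r4 m[φ5→G] = [4, 5, 6, 9]
r4 m[φ6→P] = [0, 5, 3, 0]
r4 m[φ6→L] = [2, 6, 2, 0]
r4 m[P→φ0] = [0, 5, 3, 0]
r4 m[P→φ6] = [7, 6, 5, 4]
r4 m[C→φ0] = [11, 13, 14, 19]
r4 m[C→φ1] = [9, 14, 9, 11]
r4 m[C→φ3] = [7, 7, 10, 14]
r4 m[C→φ5] = [6, 11, 9, 13]
r4 m[L→φ2] = [2, 6, 2, 0]
r4 m[L→φ6] = [1, 2, 2, 2]
r4 m[R→φ1] = [6, 10, 7, 9]
r4 m[R→φ2] = [9, 11, 11, 13]
r4 m[R→φ4] = [7, 13, 4, 14]
r4 m[G→φ3] = [11, 7, 7, 11]
r4 m[G→φ4] = [14, 13, 10, 14]
r4 m[G→φ5] = [17, 10, 5, 7]
r5 m[φ0→P] = [14, 14, 13, 11]
r5 m[φ0→C] = [0, 2, 0, 0]
r5 m[φ1→C] = [7, 7, 11, 13]
r5 m[φ1→R] = [12, 15, 9, 14]
r5 m[φ2→L] = [9, 11, 11, 11]
r5 m[φ2→R] = [2, 6, 0, 5]
r5 m[φ3→C] = [9, 13, 9, 10]
r5 m[φ3→G] = [12, 13, 9, 10]
r5 m[φ4→R] = [10, 10, 13, 13]
r5 m[φ4→G] = [11, 8, 7, 6]
r5 m[φ5→C] = [13, 7, 8, 13]
r5 m[φ5→G] = [8, 12, 12, 12]
r5 m[φ6→P] = [2, 6, 4, 2]
r5 m[φ6→L] = [6, 11, 9, 4]
r5 m[P→φ0] = [0, 5, 3, 0]
r5 m[P→φ6] = [7, 6, 5, 4]
r5 m[C→φ0] = [11, 13, 14, 19]
r5 m[C→φ1] = [9, 14, 9, 11]
r5 m[C→φ3] = [7, 7, 10, 14]
r5 m[C→φ5] = [6, 11, 9, 13]
r5 m[L→φ2] = [2, 6, 2, 0]
r5 m[L→φ6] = [1, 2, 2, 2]
r5 m[R→φ1] = [6, 10, 7, 9]
r5 m[R→φ2] = [9, 11, 11, 13]
r5 m[R→φ4] = [7, 13, 4, 14]
r5 m[G→φ3] = [11, 7, 7, 11]
r5 m[G→φ4] = [14, 13, 10, 14]
r5 m[G→φ5] = [17, 10, 5, 7]
r6 m[φ0→P] = [14, 14, 13, 11]
r6 m[φ0→C] = [0, 2, 0, 0]
r6 m[φ1→C] = [7, 7, 11, 13]
r6 m[φ1→R] = [12, 15, 9, 14]
r6 m[φ2→L] = [9, 11, 11, 11]
r6 m[φ2→R] = [2, 6, 0, 5]
r6 m[φ3→C] = [9, 13, 9, 10]
r6 m[φ3→G] = [12, 13, 9, 10]
r6 m[φ4→R] = [10, 10, 13, 13]
r6 m[φ4→G] = [11, 8, 7, 6]
r6 m[φ5→C] = [13, 7, 8, 13]
r6 m[φ5→G] = [8, 12, 12, 12]
r6 m[φ6→P] = [2, 6, 4, 2]
r6 m[φ6→L] = [6, 11, 9, 4]
r6 m[P→φ0] = [2, 6, 4, 2]
r6 m[P→φ6] = [14, 14, 13, 11]
r6 m[C→φ0] = [29, 27, 28, 36]
r6 m[C→φ1] = [22, 22, 17, 23]
r6 m[C→φ3] = [20, 16, 19, 26]
r6 m[C→φ5] = [16, 22, 20, 23]
r6 m[L→φ2] = [6, 11, 9, 4]
r6 m[L→φ6] = [9, 11, 11, 11]
r6 m[R→φ1] = [12, 16, 13, 18]
r6 m[R→φ2] = [22, 25, 22, 27]
r6 m[R→φ4] = [14, 21, 9, 19]
r6 m[G→φ3] = [19, 20, 19, 18]
r6 m[G→φ4] = [20, 25, 21, 22]
r6 m[G→φ5] = [23, 21, 16, 16]

message @ round 6 = [23, 21, 16, 16]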